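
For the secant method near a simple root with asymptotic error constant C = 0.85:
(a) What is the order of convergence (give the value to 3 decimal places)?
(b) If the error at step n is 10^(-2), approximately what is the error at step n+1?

(a) Secant method has superlinear convergence with order φ = (1+√5)/2 ≈ 1.618.
    This means |e_{n+1}| ≈ C|e_n|^1.618.

(b) With |e_n| = 10^(-2) and C = 0.85:
    |e_{n+1}| ≈ 0.85 × (10^(-2))^1.618 = 0.85 × 10^(-3.24)

(a) ≈ 1.618 (golden ratio); (b) |e_{n+1}| ≈ 4.936e-04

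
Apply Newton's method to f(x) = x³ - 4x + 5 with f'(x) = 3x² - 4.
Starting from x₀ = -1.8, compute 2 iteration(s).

f(x) = x³ - 4x + 5
f'(x) = 3x² - 4
x₀ = -1.8

Newton-Raphson formula: x_{n+1} = x_n - f(x_n)/f'(x_n)

Iteration 1:
  f(-1.800000) = 6.368000
  f'(-1.800000) = 5.720000
  x_1 = -1.800000 - 6.368000/5.720000 = -2.913287
Iteration 2:
  f(-2.913287) = -8.072615
  f'(-2.913287) = 21.461718
  x_2 = -2.913287 - (-8.072615)/21.461718 = -2.537147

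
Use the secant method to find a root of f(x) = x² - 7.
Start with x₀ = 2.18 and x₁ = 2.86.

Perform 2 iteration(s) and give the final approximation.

f(x) = x² - 7
x₀ = 2.18, x₁ = 2.86

Secant formula: x_{n+1} = x_n - f(x_n)(x_n - x_{n-1})/(f(x_n) - f(x_{n-1}))

Iteration 1:
  f(2.180000) = -2.247600
  f(2.860000) = 1.179600
  x_2 = 2.860000 - 1.179600×(2.860000 - 2.180000)/(1.179600 - (-2.247600))
       = 2.625952
Iteration 2:
  f(2.860000) = 1.179600
  f(2.625952) = -0.104374
  x_3 = 2.625952 - (-0.104374)×(2.625952 - 2.860000)/(-0.104374 - 1.179600)
       = 2.644978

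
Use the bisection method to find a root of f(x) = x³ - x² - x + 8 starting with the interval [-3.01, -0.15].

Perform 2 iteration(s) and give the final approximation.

f(x) = x³ - x² - x + 8
Initial interval: [-3.01, -0.15]

Iteration 1:
  c_1 = (-3.010000 + (-0.150000))/2 = -1.580000
  f(c_1) = f(-1.580000) = 3.139288
  f(a) × f(c) < 0, new interval: [-3.010000, -1.580000]
Iteration 2:
  c_2 = (-3.010000 + (-1.580000))/2 = -2.295000
  f(c_2) = f(-2.295000) = -7.059847
  f(a) × f(c) ≥ 0, new interval: [-2.295000, -1.580000]

After 2 iteration(s), the approximation is c_2 = -2.295000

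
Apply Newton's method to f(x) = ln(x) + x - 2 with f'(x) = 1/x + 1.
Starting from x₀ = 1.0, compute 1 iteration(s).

f(x) = ln(x) + x - 2
f'(x) = 1/x + 1
x₀ = 1.0

Newton-Raphson formula: x_{n+1} = x_n - f(x_n)/f'(x_n)

Iteration 1:
  f(1.000000) = -1.000000
  f'(1.000000) = 2.000000
  x_1 = 1.000000 - (-1.000000)/2.000000 = 1.500000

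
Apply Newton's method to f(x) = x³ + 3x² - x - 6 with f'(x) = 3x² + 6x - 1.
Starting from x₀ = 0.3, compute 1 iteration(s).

f(x) = x³ + 3x² - x - 6
f'(x) = 3x² + 6x - 1
x₀ = 0.3

Newton-Raphson formula: x_{n+1} = x_n - f(x_n)/f'(x_n)

Iteration 1:
  f(0.300000) = -6.003000
  f'(0.300000) = 1.070000
  x_1 = 0.300000 - (-6.003000)/1.070000 = 5.910280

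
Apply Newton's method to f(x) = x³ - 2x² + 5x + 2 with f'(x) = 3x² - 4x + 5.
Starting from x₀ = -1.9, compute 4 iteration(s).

f(x) = x³ - 2x² + 5x + 2
f'(x) = 3x² - 4x + 5
x₀ = -1.9

Newton-Raphson formula: x_{n+1} = x_n - f(x_n)/f'(x_n)

Iteration 1:
  f(-1.900000) = -21.579000
  f'(-1.900000) = 23.430000
  x_1 = -1.900000 - (-21.579000)/23.430000 = -0.979001
Iteration 2:
  f(-0.979001) = -5.750211
  f'(-0.979001) = 11.791336
  x_2 = -0.979001 - (-5.750211)/11.791336 = -0.491337
Iteration 3:
  f(-0.491337) = -1.058125
  f'(-0.491337) = 7.689586
  x_3 = -0.491337 - (-1.058125)/7.689586 = -0.353732
Iteration 4:
  f(-0.353732) = -0.063175
  f'(-0.353732) = 6.790308
  x_4 = -0.353732 - (-0.063175)/6.790308 = -0.344428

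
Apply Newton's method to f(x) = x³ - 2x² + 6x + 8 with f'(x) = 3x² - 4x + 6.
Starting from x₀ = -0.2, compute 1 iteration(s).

f(x) = x³ - 2x² + 6x + 8
f'(x) = 3x² - 4x + 6
x₀ = -0.2

Newton-Raphson formula: x_{n+1} = x_n - f(x_n)/f'(x_n)

Iteration 1:
  f(-0.200000) = 6.712000
  f'(-0.200000) = 6.920000
  x_1 = -0.200000 - 6.712000/6.920000 = -1.169942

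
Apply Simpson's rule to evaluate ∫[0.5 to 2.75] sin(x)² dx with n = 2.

f(x) = sin(x)²
a = 0.5, b = 2.75, n = 2
h = (b - a)/n = 1.125000

Simpson's rule: (h/3)[f(x₀) + 4f(x₁) + 2f(x₂) + ... + f(xₙ)]

x_0 = 0.5000, f(x_0) = 0.229849, coefficient = 1
x_1 = 1.6250, f(x_1) = 0.997065, coefficient = 4
x_2 = 2.7500, f(x_2) = 0.145665, coefficient = 1

I ≈ (1.125000/3) × 4.363773 = 1.636415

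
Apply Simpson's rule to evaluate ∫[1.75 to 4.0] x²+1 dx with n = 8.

f(x) = x²+1
a = 1.75, b = 4.0, n = 8
h = (b - a)/n = 0.281250

Simpson's rule: (h/3)[f(x₀) + 4f(x₁) + 2f(x₂) + ... + f(xₙ)]

x_0 = 1.7500, f(x_0) = 4.062500, coefficient = 1
x_1 = 2.0312, f(x_1) = 5.125977, coefficient = 4
x_2 = 2.3125, f(x_2) = 6.347656, coefficient = 2
x_3 = 2.5938, f(x_3) = 7.727539, coefficient = 4
x_4 = 2.8750, f(x_4) = 9.265625, coefficient = 2
x_5 = 3.1562, f(x_5) = 10.961914, coefficient = 4
x_6 = 3.4375, f(x_6) = 12.816406, coefficient = 2
x_7 = 3.7188, f(x_7) = 14.829102, coefficient = 4
x_8 = 4.0000, f(x_8) = 17.000000, coefficient = 1

I ≈ (0.281250/3) × 232.500000 = 21.796875
Exact value: 21.796875
Error: 0.000000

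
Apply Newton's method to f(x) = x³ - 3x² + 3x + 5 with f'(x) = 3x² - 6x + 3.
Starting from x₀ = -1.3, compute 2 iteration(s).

f(x) = x³ - 3x² + 3x + 5
f'(x) = 3x² - 6x + 3
x₀ = -1.3

Newton-Raphson formula: x_{n+1} = x_n - f(x_n)/f'(x_n)

Iteration 1:
  f(-1.300000) = -6.167000
  f'(-1.300000) = 15.870000
  x_1 = -1.300000 - (-6.167000)/15.870000 = -0.911405
Iteration 2:
  f(-0.911405) = -0.983261
  f'(-0.911405) = 10.960409
  x_2 = -0.911405 - (-0.983261)/10.960409 = -0.821695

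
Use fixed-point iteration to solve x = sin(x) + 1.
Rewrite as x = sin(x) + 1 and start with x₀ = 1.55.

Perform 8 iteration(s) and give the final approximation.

Equation: x = sin(x) + 1
Fixed-point form: x = sin(x) + 1
x₀ = 1.55

x_1 = g(1.550000) = 1.999784
x_2 = g(1.999784) = 1.909387
x_3 = g(1.909387) = 1.943224
x_4 = g(1.943224) = 1.931447
x_5 = g(1.931447) = 1.935667
x_6 = g(1.935667) = 1.934170
x_7 = g(1.934170) = 1.934703
x_8 = g(1.934703) = 1.934513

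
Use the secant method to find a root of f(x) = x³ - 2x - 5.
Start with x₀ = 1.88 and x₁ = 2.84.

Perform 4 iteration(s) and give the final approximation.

f(x) = x³ - 2x - 5
x₀ = 1.88, x₁ = 2.84

Secant formula: x_{n+1} = x_n - f(x_n)(x_n - x_{n-1})/(f(x_n) - f(x_{n-1}))

Iteration 1:
  f(1.880000) = -2.115328
  f(2.840000) = 12.226304
  x_2 = 2.840000 - 12.226304×(2.840000 - 1.880000)/(12.226304 - (-2.115328))
       = 2.021596
Iteration 2:
  f(2.840000) = 12.226304
  f(2.021596) = -0.781234
  x_3 = 2.021596 - (-0.781234)×(2.021596 - 2.840000)/(-0.781234 - 12.226304)
       = 2.070749
Iteration 3:
  f(2.021596) = -0.781234
  f(2.070749) = -0.262121
  x_4 = 2.070749 - (-0.262121)×(2.070749 - 2.021596)/(-0.262121 - (-0.781234))
       = 2.095569
Iteration 4:
  f(2.070749) = -0.262121
  f(2.095569) = 0.011361
  x_5 = 2.095569 - 0.011361×(2.095569 - 2.070749)/(0.011361 - (-0.262121))
       = 2.094538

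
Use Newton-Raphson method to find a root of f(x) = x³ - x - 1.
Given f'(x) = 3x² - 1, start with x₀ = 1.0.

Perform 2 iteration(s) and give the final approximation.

f(x) = x³ - x - 1
f'(x) = 3x² - 1
x₀ = 1.0

Newton-Raphson formula: x_{n+1} = x_n - f(x_n)/f'(x_n)

Iteration 1:
  f(1.000000) = -1.000000
  f'(1.000000) = 2.000000
  x_1 = 1.000000 - (-1.000000)/2.000000 = 1.500000
Iteration 2:
  f(1.500000) = 0.875000
  f'(1.500000) = 5.750000
  x_2 = 1.500000 - 0.875000/5.750000 = 1.347826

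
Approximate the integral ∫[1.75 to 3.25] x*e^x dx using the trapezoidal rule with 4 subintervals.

f(x) = x*e^x
a = 1.75, b = 3.25, n = 4
h = (b - a)/n = 0.375000

Trapezoidal rule: (h/2)[f(x₀) + 2f(x₁) + 2f(x₂) + ... + f(xₙ)]

x_0 = 1.7500, f(x_0) = 10.070555, coefficient = 1
x_1 = 2.1250, f(x_1) = 17.792407, coefficient = 2
x_2 = 2.5000, f(x_2) = 30.456235, coefficient = 2
x_3 = 2.8750, f(x_3) = 50.960594, coefficient = 2
x_4 = 3.2500, f(x_4) = 83.818605, coefficient = 1

I ≈ (0.375000/2) × 292.307632 = 54.807681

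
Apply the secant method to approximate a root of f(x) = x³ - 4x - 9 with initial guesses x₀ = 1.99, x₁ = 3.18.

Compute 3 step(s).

f(x) = x³ - 4x - 9
x₀ = 1.99, x₁ = 3.18

Secant formula: x_{n+1} = x_n - f(x_n)(x_n - x_{n-1})/(f(x_n) - f(x_{n-1}))

Iteration 1:
  f(1.990000) = -9.079401
  f(3.180000) = 10.437432
  x_2 = 3.180000 - 10.437432×(3.180000 - 1.990000)/(10.437432 - (-9.079401))
       = 2.543598
Iteration 2:
  f(3.180000) = 10.437432
  f(2.543598) = -2.717585
  x_3 = 2.543598 - (-2.717585)×(2.543598 - 3.180000)/(-2.717585 - 10.437432)
       = 2.675067
Iteration 3:
  f(2.543598) = -2.717585
  f(2.675067) = -0.557528
  x_4 = 2.675067 - (-0.557528)×(2.675067 - 2.543598)/(-0.557528 - (-2.717585))
       = 2.709000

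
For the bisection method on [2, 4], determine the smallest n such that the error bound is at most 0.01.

We need (b-a)/2^n ≤ 0.01
(4 - 2)/2^n ≤ 0.01
2/2^n ≤ 0.01
2^n ≥ 200
n ≥ log₂(200) = 7.64
n ≥ 8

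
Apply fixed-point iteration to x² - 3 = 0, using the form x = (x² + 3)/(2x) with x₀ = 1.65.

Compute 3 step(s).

Equation: x² - 3 = 0
Fixed-point form: x = (x² + 3)/(2x)
x₀ = 1.65

x_1 = g(1.650000) = 1.734091
x_2 = g(1.734091) = 1.732052
x_3 = g(1.732052) = 1.732051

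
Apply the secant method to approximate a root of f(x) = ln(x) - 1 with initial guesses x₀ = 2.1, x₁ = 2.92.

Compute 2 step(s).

f(x) = ln(x) - 1
x₀ = 2.1, x₁ = 2.92

Secant formula: x_{n+1} = x_n - f(x_n)(x_n - x_{n-1})/(f(x_n) - f(x_{n-1}))

Iteration 1:
  f(2.100000) = -0.258063
  f(2.920000) = 0.071584
  x_2 = 2.920000 - 0.071584×(2.920000 - 2.100000)/(0.071584 - (-0.258063))
       = 2.741935
Iteration 2:
  f(2.920000) = 0.071584
  f(2.741935) = 0.008664
  x_3 = 2.741935 - 0.008664×(2.741935 - 2.920000)/(0.008664 - 0.071584)
       = 2.717416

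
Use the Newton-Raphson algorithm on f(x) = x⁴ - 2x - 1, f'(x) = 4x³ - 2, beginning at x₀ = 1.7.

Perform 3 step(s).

f(x) = x⁴ - 2x - 1
f'(x) = 4x³ - 2
x₀ = 1.7

Newton-Raphson formula: x_{n+1} = x_n - f(x_n)/f'(x_n)

Iteration 1:
  f(1.700000) = 3.952100
  f'(1.700000) = 17.652000
  x_1 = 1.700000 - 3.952100/17.652000 = 1.476110
Iteration 2:
  f(1.476110) = 0.795392
  f'(1.476110) = 10.865198
  x_2 = 1.476110 - 0.795392/10.865198 = 1.402905
Iteration 3:
  f(1.402905) = 0.067773
  f'(1.402905) = 9.044464
  x_3 = 1.402905 - 0.067773/9.044464 = 1.395412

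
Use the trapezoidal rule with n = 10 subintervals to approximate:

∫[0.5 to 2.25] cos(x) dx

f(x) = cos(x)
a = 0.5, b = 2.25, n = 10
h = (b - a)/n = 0.175000

Trapezoidal rule: (h/2)[f(x₀) + 2f(x₁) + 2f(x₂) + ... + f(xₙ)]

x_0 = 0.5000, f(x_0) = 0.877583, coefficient = 1
x_1 = 0.6750, f(x_1) = 0.780707, coefficient = 2
x_2 = 0.8500, f(x_2) = 0.659983, coefficient = 2
x_3 = 1.0250, f(x_3) = 0.519099, coefficient = 2
x_4 = 1.2000, f(x_4) = 0.362358, coefficient = 2
x_5 = 1.3750, f(x_5) = 0.194548, coefficient = 2
x_6 = 1.5500, f(x_6) = 0.020795, coefficient = 2
x_7 = 1.7250, f(x_7) = -0.153593, coefficient = 2
x_8 = 1.9000, f(x_8) = -0.323290, coefficient = 2
x_9 = 2.0750, f(x_9) = -0.483110, coefficient = 2
x_10 = 2.2500, f(x_10) = -0.628174, coefficient = 1

I ≈ (0.175000/2) × 3.404401 = 0.297885
Exact value: 0.298648
Error: 0.000763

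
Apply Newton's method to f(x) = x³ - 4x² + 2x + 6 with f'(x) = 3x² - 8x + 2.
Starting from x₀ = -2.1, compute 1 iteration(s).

f(x) = x³ - 4x² + 2x + 6
f'(x) = 3x² - 8x + 2
x₀ = -2.1

Newton-Raphson formula: x_{n+1} = x_n - f(x_n)/f'(x_n)

Iteration 1:
  f(-2.100000) = -25.101000
  f'(-2.100000) = 32.030000
  x_1 = -2.100000 - (-25.101000)/32.030000 = -1.316328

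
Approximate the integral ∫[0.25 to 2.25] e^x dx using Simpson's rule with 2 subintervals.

f(x) = e^x
a = 0.25, b = 2.25, n = 2
h = (b - a)/n = 1.000000

Simpson's rule: (h/3)[f(x₀) + 4f(x₁) + 2f(x₂) + ... + f(xₙ)]

x_0 = 0.2500, f(x_0) = 1.284025, coefficient = 1
x_1 = 1.2500, f(x_1) = 3.490343, coefficient = 4
x_2 = 2.2500, f(x_2) = 9.487736, coefficient = 1

I ≈ (1.000000/3) × 24.733133 = 8.244378
Exact value: 8.203710
Error: 0.040667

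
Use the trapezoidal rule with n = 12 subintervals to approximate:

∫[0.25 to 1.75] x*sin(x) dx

f(x) = x*sin(x)
a = 0.25, b = 1.75, n = 12
h = (b - a)/n = 0.125000

Trapezoidal rule: (h/2)[f(x₀) + 2f(x₁) + 2f(x₂) + ... + f(xₙ)]

x_0 = 0.2500, f(x_0) = 0.061851, coefficient = 1
x_1 = 0.3750, f(x_1) = 0.137352, coefficient = 2
x_2 = 0.5000, f(x_2) = 0.239713, coefficient = 2
x_3 = 0.6250, f(x_3) = 0.365686, coefficient = 2
x_4 = 0.7500, f(x_4) = 0.511229, coefficient = 2
x_5 = 0.8750, f(x_5) = 0.671601, coefficient = 2
x_6 = 1.0000, f(x_6) = 0.841471, coefficient = 2
x_7 = 1.1250, f(x_7) = 1.015051, coefficient = 2
x_8 = 1.2500, f(x_8) = 1.186231, coefficient = 2
x_9 = 1.3750, f(x_9) = 1.348728, coefficient = 2
x_10 = 1.5000, f(x_10) = 1.496242, coefficient = 2
x_11 = 1.6250, f(x_11) = 1.622613, coefficient = 2
x_12 = 1.7500, f(x_12) = 1.721975, coefficient = 1

I ≈ (0.125000/2) × 20.655661 = 1.290979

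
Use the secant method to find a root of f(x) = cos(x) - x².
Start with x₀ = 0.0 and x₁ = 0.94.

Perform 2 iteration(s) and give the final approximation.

f(x) = cos(x) - x²
x₀ = 0.0, x₁ = 0.94

Secant formula: x_{n+1} = x_n - f(x_n)(x_n - x_{n-1})/(f(x_n) - f(x_{n-1}))

Iteration 1:
  f(0.000000) = 1.000000
  f(0.940000) = -0.293812
  x_2 = 0.940000 - (-0.293812)×(0.940000 - 0.000000)/(-0.293812 - 1.000000)
       = 0.726535
Iteration 2:
  f(0.940000) = -0.293812
  f(0.726535) = 0.219627
  x_3 = 0.726535 - 0.219627×(0.726535 - 0.940000)/(0.219627 - (-0.293812))
       = 0.817846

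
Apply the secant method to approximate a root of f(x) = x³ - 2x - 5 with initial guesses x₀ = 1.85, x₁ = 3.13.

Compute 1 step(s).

f(x) = x³ - 2x - 5
x₀ = 1.85, x₁ = 3.13

Secant formula: x_{n+1} = x_n - f(x_n)(x_n - x_{n-1})/(f(x_n) - f(x_{n-1}))

Iteration 1:
  f(1.850000) = -2.368375
  f(3.130000) = 19.404297
  x_2 = 3.130000 - 19.404297×(3.130000 - 1.850000)/(19.404297 - (-2.368375))
       = 1.989235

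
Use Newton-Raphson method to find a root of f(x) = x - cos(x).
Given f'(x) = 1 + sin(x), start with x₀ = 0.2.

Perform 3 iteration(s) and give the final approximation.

f(x) = x - cos(x)
f'(x) = 1 + sin(x)
x₀ = 0.2

Newton-Raphson formula: x_{n+1} = x_n - f(x_n)/f'(x_n)

Iteration 1:
  f(0.200000) = -0.780067
  f'(0.200000) = 1.198669
  x_1 = 0.200000 - (-0.780067)/1.198669 = 0.850777
Iteration 2:
  f(0.850777) = 0.191378
  f'(0.850777) = 1.751793
  x_2 = 0.850777 - 0.191378/1.751793 = 0.741530
Iteration 3:
  f(0.741530) = 0.004094
  f'(0.741530) = 1.675417
  x_3 = 0.741530 - 0.004094/1.675417 = 0.739086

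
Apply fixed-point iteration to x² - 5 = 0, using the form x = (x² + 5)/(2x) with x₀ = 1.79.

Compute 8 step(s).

Equation: x² - 5 = 0
Fixed-point form: x = (x² + 5)/(2x)
x₀ = 1.79

x_1 = g(1.790000) = 2.291648
x_2 = g(2.291648) = 2.236742
x_3 = g(2.236742) = 2.236068
x_4 = g(2.236068) = 2.236068
x_5 = g(2.236068) = 2.236068
x_6 = g(2.236068) = 2.236068
x_7 = g(2.236068) = 2.236068
x_8 = g(2.236068) = 2.236068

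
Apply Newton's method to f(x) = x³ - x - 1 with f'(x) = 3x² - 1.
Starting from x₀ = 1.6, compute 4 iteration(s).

f(x) = x³ - x - 1
f'(x) = 3x² - 1
x₀ = 1.6

Newton-Raphson formula: x_{n+1} = x_n - f(x_n)/f'(x_n)

Iteration 1:
  f(1.600000) = 1.496000
  f'(1.600000) = 6.680000
  x_1 = 1.600000 - 1.496000/6.680000 = 1.376048
Iteration 2:
  f(1.376048) = 0.229510
  f'(1.376048) = 4.680524
  x_2 = 1.376048 - 0.229510/4.680524 = 1.327013
Iteration 3:
  f(1.327013) = 0.009808
  f'(1.327013) = 4.282890
  x_3 = 1.327013 - 0.009808/4.282890 = 1.324723
Iteration 4:
  f(1.324723) = 0.000021
  f'(1.324723) = 4.264672
  x_4 = 1.324723 - 0.000021/4.264672 = 1.324718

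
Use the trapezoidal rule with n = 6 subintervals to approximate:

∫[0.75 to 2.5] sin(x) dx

f(x) = sin(x)
a = 0.75, b = 2.5, n = 6
h = (b - a)/n = 0.291667

Trapezoidal rule: (h/2)[f(x₀) + 2f(x₁) + 2f(x₂) + ... + f(xₙ)]

x_0 = 0.7500, f(x_0) = 0.681639, coefficient = 1
x_1 = 1.0417, f(x_1) = 0.863247, coefficient = 2
x_2 = 1.3333, f(x_2) = 0.971938, coefficient = 2
x_3 = 1.6250, f(x_3) = 0.998531, coefficient = 2
x_4 = 1.9167, f(x_4) = 0.940781, coefficient = 2
x_5 = 2.2083, f(x_5) = 0.803564, coefficient = 2
x_6 = 2.5000, f(x_6) = 0.598472, coefficient = 1

I ≈ (0.291667/2) × 10.436233 = 1.521951
Exact value: 1.532832
Error: 0.010882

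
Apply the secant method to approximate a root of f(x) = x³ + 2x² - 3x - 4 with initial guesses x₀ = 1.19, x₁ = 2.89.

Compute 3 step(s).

f(x) = x³ + 2x² - 3x - 4
x₀ = 1.19, x₁ = 2.89

Secant formula: x_{n+1} = x_n - f(x_n)(x_n - x_{n-1})/(f(x_n) - f(x_{n-1}))

Iteration 1:
  f(1.190000) = -3.052641
  f(2.890000) = 28.171769
  x_2 = 2.890000 - 28.171769×(2.890000 - 1.190000)/(28.171769 - (-3.052641))
       = 1.356200
Iteration 2:
  f(2.890000) = 28.171769
  f(1.356200) = -1.895616
  x_3 = 1.356200 - (-1.895616)×(1.356200 - 2.890000)/(-1.895616 - 28.171769)
       = 1.452899
Iteration 3:
  f(1.356200) = -1.895616
  f(1.452899) = -1.069918
  x_4 = 1.452899 - (-1.069918)×(1.452899 - 1.356200)/(-1.069918 - (-1.895616))
       = 1.578200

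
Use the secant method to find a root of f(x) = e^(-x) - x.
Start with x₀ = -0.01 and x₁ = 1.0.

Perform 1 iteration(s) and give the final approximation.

f(x) = e^(-x) - x
x₀ = -0.01, x₁ = 1.0

Secant formula: x_{n+1} = x_n - f(x_n)(x_n - x_{n-1})/(f(x_n) - f(x_{n-1}))

Iteration 1:
  f(-0.010000) = 1.020050
  f(1.000000) = -0.632121
  x_2 = 1.000000 - (-0.632121)×(1.000000 - (-0.010000))/(-0.632121 - 1.020050)
       = 0.613574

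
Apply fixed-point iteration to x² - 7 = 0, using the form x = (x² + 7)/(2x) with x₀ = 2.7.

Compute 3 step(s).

Equation: x² - 7 = 0
Fixed-point form: x = (x² + 7)/(2x)
x₀ = 2.7

x_1 = g(2.700000) = 2.646296
x_2 = g(2.646296) = 2.645751
x_3 = g(2.645751) = 2.645751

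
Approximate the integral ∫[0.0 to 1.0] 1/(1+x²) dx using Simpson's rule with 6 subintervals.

f(x) = 1/(1+x²)
a = 0.0, b = 1.0, n = 6
h = (b - a)/n = 0.166667

Simpson's rule: (h/3)[f(x₀) + 4f(x₁) + 2f(x₂) + ... + f(xₙ)]

x_0 = 0.0000, f(x_0) = 1.000000, coefficient = 1
x_1 = 0.1667, f(x_1) = 0.972973, coefficient = 4
x_2 = 0.3333, f(x_2) = 0.900000, coefficient = 2
x_3 = 0.5000, f(x_3) = 0.800000, coefficient = 4
x_4 = 0.6667, f(x_4) = 0.692308, coefficient = 2
x_5 = 0.8333, f(x_5) = 0.590164, coefficient = 4
x_6 = 1.0000, f(x_6) = 0.500000, coefficient = 1

I ≈ (0.166667/3) × 14.137163 = 0.785398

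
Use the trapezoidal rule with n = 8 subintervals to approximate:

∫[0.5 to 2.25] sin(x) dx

f(x) = sin(x)
a = 0.5, b = 2.25, n = 8
h = (b - a)/n = 0.218750

Trapezoidal rule: (h/2)[f(x₀) + 2f(x₁) + 2f(x₂) + ... + f(xₙ)]

x_0 = 0.5000, f(x_0) = 0.479426, coefficient = 1
x_1 = 0.7188, f(x_1) = 0.658444, coefficient = 2
x_2 = 0.9375, f(x_2) = 0.806081, coefficient = 2
x_3 = 1.1562, f(x_3) = 0.915299, coefficient = 2
x_4 = 1.3750, f(x_4) = 0.980893, coefficient = 2
x_5 = 1.5938, f(x_5) = 0.999737, coefficient = 2
x_6 = 1.8125, f(x_6) = 0.970932, coefficient = 2
x_7 = 2.0312, f(x_7) = 0.895851, coefficient = 2
x_8 = 2.2500, f(x_8) = 0.778073, coefficient = 1

I ≈ (0.218750/2) × 13.711972 = 1.499747
Exact value: 1.505756
Error: 0.006009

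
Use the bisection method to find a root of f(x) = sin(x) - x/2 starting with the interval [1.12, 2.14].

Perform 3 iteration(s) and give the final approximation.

f(x) = sin(x) - x/2
Initial interval: [1.12, 2.14]

Iteration 1:
  c_1 = (1.120000 + 2.140000)/2 = 1.630000
  f(c_1) = f(1.630000) = 0.183248
  f(a) × f(c) ≥ 0, new interval: [1.630000, 2.140000]
Iteration 2:
  c_2 = (1.630000 + 2.140000)/2 = 1.885000
  f(c_2) = f(1.885000) = 0.008543
  f(a) × f(c) ≥ 0, new interval: [1.885000, 2.140000]
Iteration 3:
  c_3 = (1.885000 + 2.140000)/2 = 2.012500
  f(c_3) = f(2.012500) = -0.102225
  f(a) × f(c) < 0, new interval: [1.885000, 2.012500]

After 3 iteration(s), the approximation is c_3 = 2.012500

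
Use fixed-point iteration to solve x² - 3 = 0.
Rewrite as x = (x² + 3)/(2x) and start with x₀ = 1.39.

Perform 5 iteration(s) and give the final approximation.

Equation: x² - 3 = 0
Fixed-point form: x = (x² + 3)/(2x)
x₀ = 1.39

x_1 = g(1.390000) = 1.774137
x_2 = g(1.774137) = 1.732550
x_3 = g(1.732550) = 1.732051
x_4 = g(1.732051) = 1.732051
x_5 = g(1.732051) = 1.732051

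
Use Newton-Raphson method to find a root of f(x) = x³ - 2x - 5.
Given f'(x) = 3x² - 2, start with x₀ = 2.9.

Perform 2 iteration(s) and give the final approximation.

f(x) = x³ - 2x - 5
f'(x) = 3x² - 2
x₀ = 2.9

Newton-Raphson formula: x_{n+1} = x_n - f(x_n)/f'(x_n)

Iteration 1:
  f(2.900000) = 13.589000
  f'(2.900000) = 23.230000
  x_1 = 2.900000 - 13.589000/23.230000 = 2.315024
Iteration 2:
  f(2.315024) = 2.776939
  f'(2.315024) = 14.078004
  x_2 = 2.315024 - 2.776939/14.078004 = 2.117770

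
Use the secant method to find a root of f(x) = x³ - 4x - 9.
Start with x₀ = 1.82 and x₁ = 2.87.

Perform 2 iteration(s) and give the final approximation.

f(x) = x³ - 4x - 9
x₀ = 1.82, x₁ = 2.87

Secant formula: x_{n+1} = x_n - f(x_n)(x_n - x_{n-1})/(f(x_n) - f(x_{n-1}))

Iteration 1:
  f(1.820000) = -10.251432
  f(2.870000) = 3.159903
  x_2 = 2.870000 - 3.159903×(2.870000 - 1.820000)/(3.159903 - (-10.251432))
       = 2.622605
Iteration 2:
  f(2.870000) = 3.159903
  f(2.622605) = -1.451995
  x_3 = 2.622605 - (-1.451995)×(2.622605 - 2.870000)/(-1.451995 - 3.159903)
       = 2.700494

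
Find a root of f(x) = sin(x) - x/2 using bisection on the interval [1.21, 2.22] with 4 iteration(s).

f(x) = sin(x) - x/2
Initial interval: [1.21, 2.22]

Iteration 1:
  c_1 = (1.210000 + 2.220000)/2 = 1.715000
  f(c_1) = f(1.715000) = 0.132121
  f(a) × f(c) ≥ 0, new interval: [1.715000, 2.220000]
Iteration 2:
  c_2 = (1.715000 + 2.220000)/2 = 1.967500
  f(c_2) = f(1.967500) = -0.061410
  f(a) × f(c) < 0, new interval: [1.715000, 1.967500]
Iteration 3:
  c_3 = (1.715000 + 1.967500)/2 = 1.841250
  f(c_3) = f(1.841250) = 0.043025
  f(a) × f(c) ≥ 0, new interval: [1.841250, 1.967500]
Iteration 4:
  c_4 = (1.841250 + 1.967500)/2 = 1.904375
  f(c_4) = f(1.904375) = -0.007311
  f(a) × f(c) < 0, new interval: [1.841250, 1.904375]

After 4 iteration(s), the approximation is c_4 = 1.904375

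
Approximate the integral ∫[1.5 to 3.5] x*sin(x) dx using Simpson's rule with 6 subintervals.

f(x) = x*sin(x)
a = 1.5, b = 3.5, n = 6
h = (b - a)/n = 0.333333

Simpson's rule: (h/3)[f(x₀) + 4f(x₁) + 2f(x₂) + ... + f(xₙ)]

x_0 = 1.5000, f(x_0) = 1.496242, coefficient = 1
x_1 = 1.8333, f(x_1) = 1.770514, coefficient = 4
x_2 = 2.1667, f(x_2) = 1.793264, coefficient = 2
x_3 = 2.5000, f(x_3) = 1.496180, coefficient = 4
x_4 = 2.8333, f(x_4) = 0.859635, coefficient = 2
x_5 = 3.1667, f(x_5) = -0.079393, coefficient = 4
x_6 = 3.5000, f(x_6) = -1.227741, coefficient = 1

I ≈ (0.333333/3) × 18.323503 = 2.035945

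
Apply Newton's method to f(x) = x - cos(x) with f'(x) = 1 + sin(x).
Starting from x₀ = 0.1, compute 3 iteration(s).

f(x) = x - cos(x)
f'(x) = 1 + sin(x)
x₀ = 0.1

Newton-Raphson formula: x_{n+1} = x_n - f(x_n)/f'(x_n)

Iteration 1:
  f(0.100000) = -0.895004
  f'(0.100000) = 1.099833
  x_1 = 0.100000 - (-0.895004)/1.099833 = 0.913763
Iteration 2:
  f(0.913763) = 0.302993
  f'(0.913763) = 1.791808
  x_2 = 0.913763 - 0.302993/1.791808 = 0.744664
Iteration 3:
  f(0.744664) = 0.009349
  f'(0.744664) = 1.677725
  x_3 = 0.744664 - 0.009349/1.677725 = 0.739092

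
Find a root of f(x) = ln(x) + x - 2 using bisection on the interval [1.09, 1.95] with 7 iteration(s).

f(x) = ln(x) + x - 2
Initial interval: [1.09, 1.95]

Iteration 1:
  c_1 = (1.090000 + 1.950000)/2 = 1.520000
  f(c_1) = f(1.520000) = -0.061290
  f(a) × f(c) ≥ 0, new interval: [1.520000, 1.950000]
Iteration 2:
  c_2 = (1.520000 + 1.950000)/2 = 1.735000
  f(c_2) = f(1.735000) = 0.286007
  f(a) × f(c) < 0, new interval: [1.520000, 1.735000]
Iteration 3:
  c_3 = (1.520000 + 1.735000)/2 = 1.627500
  f(c_3) = f(1.627500) = 0.114545
  f(a) × f(c) < 0, new interval: [1.520000, 1.627500]
Iteration 4:
  c_4 = (1.520000 + 1.627500)/2 = 1.573750
  f(c_4) = f(1.573750) = 0.027211
  f(a) × f(c) < 0, new interval: [1.520000, 1.573750]
Iteration 5:
  c_5 = (1.520000 + 1.573750)/2 = 1.546875
  f(c_5) = f(1.546875) = -0.016888
  f(a) × f(c) ≥ 0, new interval: [1.546875, 1.573750]
Iteration 6:
  c_6 = (1.546875 + 1.573750)/2 = 1.560312
  f(c_6) = f(1.560312) = 0.005199
  f(a) × f(c) < 0, new interval: [1.546875, 1.560312]
Iteration 7:
  c_7 = (1.546875 + 1.560312)/2 = 1.553594
  f(c_7) = f(1.553594) = -0.005835
  f(a) × f(c) ≥ 0, new interval: [1.553594, 1.560312]

After 7 iteration(s), the approximation is c_7 = 1.553594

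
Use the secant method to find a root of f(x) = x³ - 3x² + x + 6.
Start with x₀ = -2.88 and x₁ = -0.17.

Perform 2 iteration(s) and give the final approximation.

f(x) = x³ - 3x² + x + 6
x₀ = -2.88, x₁ = -0.17

Secant formula: x_{n+1} = x_n - f(x_n)(x_n - x_{n-1})/(f(x_n) - f(x_{n-1}))

Iteration 1:
  f(-2.880000) = -45.651072
  f(-0.170000) = 5.738387
  x_2 = -0.170000 - 5.738387×(-0.170000 - (-2.880000))/(5.738387 - (-45.651072))
       = -0.472611
Iteration 2:
  f(-0.170000) = 5.738387
  f(-0.472611) = 4.751741
  x_3 = -0.472611 - 4.751741×(-0.472611 - (-0.170000))/(4.751741 - 5.738387)
       = -1.930004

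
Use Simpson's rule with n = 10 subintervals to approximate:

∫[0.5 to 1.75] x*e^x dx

f(x) = x*e^x
a = 0.5, b = 1.75, n = 10
h = (b - a)/n = 0.125000

Simpson's rule: (h/3)[f(x₀) + 4f(x₁) + 2f(x₂) + ... + f(xₙ)]

x_0 = 0.5000, f(x_0) = 0.824361, coefficient = 1
x_1 = 0.6250, f(x_1) = 1.167654, coefficient = 4
x_2 = 0.7500, f(x_2) = 1.587750, coefficient = 2
x_3 = 0.8750, f(x_3) = 2.099016, coefficient = 4
x_4 = 1.0000, f(x_4) = 2.718282, coefficient = 2
x_5 = 1.1250, f(x_5) = 3.465244, coefficient = 4
x_6 = 1.2500, f(x_6) = 4.362929, coefficient = 2
x_7 = 1.3750, f(x_7) = 5.438230, coefficient = 4
x_8 = 1.5000, f(x_8) = 6.722534, coefficient = 2
x_9 = 1.6250, f(x_9) = 8.252431, coefficient = 4
x_10 = 1.7500, f(x_10) = 10.070555, coefficient = 1

I ≈ (0.125000/3) × 123.368204 = 5.140342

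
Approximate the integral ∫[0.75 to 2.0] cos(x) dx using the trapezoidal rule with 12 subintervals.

f(x) = cos(x)
a = 0.75, b = 2.0, n = 12
h = (b - a)/n = 0.104167

Trapezoidal rule: (h/2)[f(x₀) + 2f(x₁) + 2f(x₂) + ... + f(xₙ)]

x_0 = 0.7500, f(x_0) = 0.731689, coefficient = 1
x_1 = 0.8542, f(x_1) = 0.656847, coefficient = 2
x_2 = 0.9583, f(x_2) = 0.574885, coefficient = 2
x_3 = 1.0625, f(x_3) = 0.486690, coefficient = 2
x_4 = 1.1667, f(x_4) = 0.393219, coefficient = 2
x_5 = 1.2708, f(x_5) = 0.295485, coefficient = 2
x_6 = 1.3750, f(x_6) = 0.194548, coefficient = 2
x_7 = 1.4792, f(x_7) = 0.091501, coefficient = 2
x_8 = 1.5833, f(x_8) = -0.012537, coefficient = 2
x_9 = 1.6875, f(x_9) = -0.116439, coefficient = 2
x_10 = 1.7917, f(x_10) = -0.219079, coefficient = 2
x_11 = 1.8958, f(x_11) = -0.319344, coefficient = 2
x_12 = 2.0000, f(x_12) = -0.416147, coefficient = 1

I ≈ (0.104167/2) × 4.367093 = 0.227453
Exact value: 0.227659
Error: 0.000206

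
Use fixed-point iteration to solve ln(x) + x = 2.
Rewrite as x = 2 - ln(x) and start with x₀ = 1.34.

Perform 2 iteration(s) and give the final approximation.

Equation: ln(x) + x = 2
Fixed-point form: x = 2 - ln(x)
x₀ = 1.34

x_1 = g(1.340000) = 1.707330
x_2 = g(1.707330) = 1.465069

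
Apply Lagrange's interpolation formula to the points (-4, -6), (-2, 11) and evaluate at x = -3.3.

Lagrange interpolation formula:
P(x) = Σ yᵢ × Lᵢ(x)
where Lᵢ(x) = Π_{j≠i} (x - xⱼ)/(xᵢ - xⱼ)

L_0(-3.3) = (-3.3 - (-2))/(-4 - (-2)) = 0.650000
L_1(-3.3) = (-3.3 - (-4))/(-2 - (-4)) = 0.350000

P(-3.3) = (-6)×L_0(-3.3) + 11×L_1(-3.3)
P(-3.3) = -0.050000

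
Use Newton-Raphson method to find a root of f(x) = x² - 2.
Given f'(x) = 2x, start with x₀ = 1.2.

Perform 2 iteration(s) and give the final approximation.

f(x) = x² - 2
f'(x) = 2x
x₀ = 1.2

Newton-Raphson formula: x_{n+1} = x_n - f(x_n)/f'(x_n)

Iteration 1:
  f(1.200000) = -0.560000
  f'(1.200000) = 2.400000
  x_1 = 1.200000 - (-0.560000)/2.400000 = 1.433333
Iteration 2:
  f(1.433333) = 0.054444
  f'(1.433333) = 2.866667
  x_2 = 1.433333 - 0.054444/2.866667 = 1.414341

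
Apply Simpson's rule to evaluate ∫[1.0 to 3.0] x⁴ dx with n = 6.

f(x) = x⁴
a = 1.0, b = 3.0, n = 6
h = (b - a)/n = 0.333333

Simpson's rule: (h/3)[f(x₀) + 4f(x₁) + 2f(x₂) + ... + f(xₙ)]

x_0 = 1.0000, f(x_0) = 1.000000, coefficient = 1
x_1 = 1.3333, f(x_1) = 3.160494, coefficient = 4
x_2 = 1.6667, f(x_2) = 7.716049, coefficient = 2
x_3 = 2.0000, f(x_3) = 16.000000, coefficient = 4
x_4 = 2.3333, f(x_4) = 29.641975, coefficient = 2
x_5 = 2.6667, f(x_5) = 50.567901, coefficient = 4
x_6 = 3.0000, f(x_6) = 81.000000, coefficient = 1

I ≈ (0.333333/3) × 435.629630 = 48.403292
Exact value: 48.400000
Error: 0.003292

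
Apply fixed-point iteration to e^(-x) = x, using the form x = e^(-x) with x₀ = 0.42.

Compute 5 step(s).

Equation: e^(-x) = x
Fixed-point form: x = e^(-x)
x₀ = 0.42

x_1 = g(0.420000) = 0.657047
x_2 = g(0.657047) = 0.518380
x_3 = g(0.518380) = 0.595484
x_4 = g(0.595484) = 0.551295
x_5 = g(0.551295) = 0.576203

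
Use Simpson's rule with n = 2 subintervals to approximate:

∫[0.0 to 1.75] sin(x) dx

f(x) = sin(x)
a = 0.0, b = 1.75, n = 2
h = (b - a)/n = 0.875000

Simpson's rule: (h/3)[f(x₀) + 4f(x₁) + 2f(x₂) + ... + f(xₙ)]

x_0 = 0.0000, f(x_0) = 0.000000, coefficient = 1
x_1 = 0.8750, f(x_1) = 0.767544, coefficient = 4
x_2 = 1.7500, f(x_2) = 0.983986, coefficient = 1

I ≈ (0.875000/3) × 4.054160 = 1.182463
Exact value: 1.178246
Error: 0.004217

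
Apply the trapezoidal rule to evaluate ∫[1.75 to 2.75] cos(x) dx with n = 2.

f(x) = cos(x)
a = 1.75, b = 2.75, n = 2
h = (b - a)/n = 0.500000

Trapezoidal rule: (h/2)[f(x₀) + 2f(x₁) + 2f(x₂) + ... + f(xₙ)]

x_0 = 1.7500, f(x_0) = -0.178246, coefficient = 1
x_1 = 2.2500, f(x_1) = -0.628174, coefficient = 2
x_2 = 2.7500, f(x_2) = -0.924302, coefficient = 1

I ≈ (0.500000/2) × -2.358896 = -0.589724
Exact value: -0.602325
Error: 0.012601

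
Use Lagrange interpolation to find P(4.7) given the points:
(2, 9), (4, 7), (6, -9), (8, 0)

Lagrange interpolation formula:
P(x) = Σ yᵢ × Lᵢ(x)
where Lᵢ(x) = Π_{j≠i} (x - xⱼ)/(xᵢ - xⱼ)

L_0(4.7) = (4.7 - 4)/(2 - 4) × (4.7 - 6)/(2 - 6) × (4.7 - 8)/(2 - 8) = -0.062563
L_1(4.7) = (4.7 - 2)/(4 - 2) × (4.7 - 6)/(4 - 6) × (4.7 - 8)/(4 - 8) = 0.723937
L_2(4.7) = (4.7 - 2)/(6 - 2) × (4.7 - 4)/(6 - 4) × (4.7 - 8)/(6 - 8) = 0.389813
L_3(4.7) = (4.7 - 2)/(8 - 2) × (4.7 - 4)/(8 - 4) × (4.7 - 6)/(8 - 6) = -0.051188

P(4.7) = 9×L_0(4.7) + 7×L_1(4.7) + (-9)×L_2(4.7) + 0×L_3(4.7)
P(4.7) = 0.996187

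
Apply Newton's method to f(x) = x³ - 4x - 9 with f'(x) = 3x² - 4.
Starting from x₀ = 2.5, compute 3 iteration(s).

f(x) = x³ - 4x - 9
f'(x) = 3x² - 4
x₀ = 2.5

Newton-Raphson formula: x_{n+1} = x_n - f(x_n)/f'(x_n)

Iteration 1:
  f(2.500000) = -3.375000
  f'(2.500000) = 14.750000
  x_1 = 2.500000 - (-3.375000)/14.750000 = 2.728814
Iteration 2:
  f(2.728814) = 0.404647
  f'(2.728814) = 18.339270
  x_2 = 2.728814 - 0.404647/18.339270 = 2.706749
Iteration 3:
  f(2.706749) = 0.003975
  f'(2.706749) = 17.979471
  x_3 = 2.706749 - 0.003975/17.979471 = 2.706528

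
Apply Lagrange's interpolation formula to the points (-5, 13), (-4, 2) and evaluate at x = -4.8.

Lagrange interpolation formula:
P(x) = Σ yᵢ × Lᵢ(x)
where Lᵢ(x) = Π_{j≠i} (x - xⱼ)/(xᵢ - xⱼ)

L_0(-4.8) = (-4.8 - (-4))/(-5 - (-4)) = 0.800000
L_1(-4.8) = (-4.8 - (-5))/(-4 - (-5)) = 0.200000

P(-4.8) = 13×L_0(-4.8) + 2×L_1(-4.8)
P(-4.8) = 10.800000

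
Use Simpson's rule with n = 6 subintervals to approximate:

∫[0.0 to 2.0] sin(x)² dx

f(x) = sin(x)²
a = 0.0, b = 2.0, n = 6
h = (b - a)/n = 0.333333

Simpson's rule: (h/3)[f(x₀) + 4f(x₁) + 2f(x₂) + ... + f(xₙ)]

x_0 = 0.0000, f(x_0) = 0.000000, coefficient = 1
x_1 = 0.3333, f(x_1) = 0.107056, coefficient = 4
x_2 = 0.6667, f(x_2) = 0.382381, coefficient = 2
x_3 = 1.0000, f(x_3) = 0.708073, coefficient = 4
x_4 = 1.3333, f(x_4) = 0.944663, coefficient = 2
x_5 = 1.6667, f(x_5) = 0.990837, coefficient = 4
x_6 = 2.0000, f(x_6) = 0.826822, coefficient = 1

I ≈ (0.333333/3) × 10.704778 = 1.189420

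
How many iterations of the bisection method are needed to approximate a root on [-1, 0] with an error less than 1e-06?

We need (b-a)/2^n ≤ 1e-06
(0 - (-1))/2^n ≤ 1e-06
1/2^n ≤ 1e-06
2^n ≥ 1000000
n ≥ log₂(1000000) = 19.93
n ≥ 20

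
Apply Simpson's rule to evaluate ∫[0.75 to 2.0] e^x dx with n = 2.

f(x) = e^x
a = 0.75, b = 2.0, n = 2
h = (b - a)/n = 0.625000

Simpson's rule: (h/3)[f(x₀) + 4f(x₁) + 2f(x₂) + ... + f(xₙ)]

x_0 = 0.7500, f(x_0) = 2.117000, coefficient = 1
x_1 = 1.3750, f(x_1) = 3.955077, coefficient = 4
x_2 = 2.0000, f(x_2) = 7.389056, coefficient = 1

I ≈ (0.625000/3) × 25.326363 = 5.276326
Exact value: 5.272056
Error: 0.004270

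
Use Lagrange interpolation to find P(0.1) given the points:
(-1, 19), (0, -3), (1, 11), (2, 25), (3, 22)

Lagrange interpolation formula:
P(x) = Σ yᵢ × Lᵢ(x)
where Lᵢ(x) = Π_{j≠i} (x - xⱼ)/(xᵢ - xⱼ)

L_0(0.1) = (0.1 - 0)/(-1 - 0) × (0.1 - 1)/(-1 - 1) × (0.1 - 2)/(-1 - 2) × (0.1 - 3)/(-1 - 3) = -0.020663
L_1(0.1) = (0.1 - (-1))/(0 - (-1)) × (0.1 - 1)/(0 - 1) × (0.1 - 2)/(0 - 2) × (0.1 - 3)/(0 - 3) = 0.909150
L_2(0.1) = (0.1 - (-1))/(1 - (-1)) × (0.1 - 0)/(1 - 0) × (0.1 - 2)/(1 - 2) × (0.1 - 3)/(1 - 3) = 0.151525
L_3(0.1) = (0.1 - (-1))/(2 - (-1)) × (0.1 - 0)/(2 - 0) × (0.1 - 1)/(2 - 1) × (0.1 - 3)/(2 - 3) = -0.047850
L_4(0.1) = (0.1 - (-1))/(3 - (-1)) × (0.1 - 0)/(3 - 0) × (0.1 - 1)/(3 - 1) × (0.1 - 2)/(3 - 2) = 0.007838

P(0.1) = 19×L_0(0.1) + (-3)×L_1(0.1) + 11×L_2(0.1) + 25×L_3(0.1) + 22×L_4(0.1)
P(0.1) = -2.477088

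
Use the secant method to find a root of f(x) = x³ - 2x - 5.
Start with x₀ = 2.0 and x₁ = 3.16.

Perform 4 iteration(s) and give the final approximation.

f(x) = x³ - 2x - 5
x₀ = 2.0, x₁ = 3.16

Secant formula: x_{n+1} = x_n - f(x_n)(x_n - x_{n-1})/(f(x_n) - f(x_{n-1}))

Iteration 1:
  f(2.000000) = -1.000000
  f(3.160000) = 20.234496
  x_2 = 3.160000 - 20.234496×(3.160000 - 2.000000)/(20.234496 - (-1.000000))
       = 2.054628
Iteration 2:
  f(3.160000) = 20.234496
  f(2.054628) = -0.435651
  x_3 = 2.054628 - (-0.435651)×(2.054628 - 3.160000)/(-0.435651 - 20.234496)
       = 2.077925
Iteration 3:
  f(2.054628) = -0.435651
  f(2.077925) = -0.183840
  x_4 = 2.077925 - (-0.183840)×(2.077925 - 2.054628)/(-0.183840 - (-0.435651))
       = 2.094934
Iteration 4:
  f(2.077925) = -0.183840
  f(2.094934) = 0.004269
  x_5 = 2.094934 - 0.004269×(2.094934 - 2.077925)/(0.004269 - (-0.183840))
       = 2.094548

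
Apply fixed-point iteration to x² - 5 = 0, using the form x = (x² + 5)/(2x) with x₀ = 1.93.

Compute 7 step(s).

Equation: x² - 5 = 0
Fixed-point form: x = (x² + 5)/(2x)
x₀ = 1.93

x_1 = g(1.930000) = 2.260337
x_2 = g(2.260337) = 2.236198
x_3 = g(2.236198) = 2.236068
x_4 = g(2.236068) = 2.236068
x_5 = g(2.236068) = 2.236068
x_6 = g(2.236068) = 2.236068
x_7 = g(2.236068) = 2.236068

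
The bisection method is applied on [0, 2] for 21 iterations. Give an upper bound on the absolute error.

Bisection error bound: |error| ≤ (b-a)/2^n
|error| ≤ (2 - 0)/2^21 = 2/2^21
|error| ≤ 0.0000009537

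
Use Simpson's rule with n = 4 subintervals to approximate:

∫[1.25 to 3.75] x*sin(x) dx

f(x) = x*sin(x)
a = 1.25, b = 3.75, n = 4
h = (b - a)/n = 0.625000

Simpson's rule: (h/3)[f(x₀) + 4f(x₁) + 2f(x₂) + ... + f(xₙ)]

x_0 = 1.2500, f(x_0) = 1.186231, coefficient = 1
x_1 = 1.8750, f(x_1) = 1.788911, coefficient = 4
x_2 = 2.5000, f(x_2) = 1.496180, coefficient = 2
x_3 = 3.1250, f(x_3) = 0.051850, coefficient = 4
x_4 = 3.7500, f(x_4) = -2.143355, coefficient = 1

I ≈ (0.625000/3) × 9.398279 = 1.957975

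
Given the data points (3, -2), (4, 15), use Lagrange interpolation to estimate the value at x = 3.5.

Lagrange interpolation formula:
P(x) = Σ yᵢ × Lᵢ(x)
where Lᵢ(x) = Π_{j≠i} (x - xⱼ)/(xᵢ - xⱼ)

L_0(3.5) = (3.5 - 4)/(3 - 4) = 0.500000
L_1(3.5) = (3.5 - 3)/(4 - 3) = 0.500000

P(3.5) = (-2)×L_0(3.5) + 15×L_1(3.5)
P(3.5) = 6.500000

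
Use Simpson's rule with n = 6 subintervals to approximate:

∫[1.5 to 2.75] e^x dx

f(x) = e^x
a = 1.5, b = 2.75, n = 6
h = (b - a)/n = 0.208333

Simpson's rule: (h/3)[f(x₀) + 4f(x₁) + 2f(x₂) + ... + f(xₙ)]

x_0 = 1.5000, f(x_0) = 4.481689, coefficient = 1
x_1 = 1.7083, f(x_1) = 5.519754, coefficient = 4
x_2 = 1.9167, f(x_2) = 6.798260, coefficient = 2
x_3 = 2.1250, f(x_3) = 8.372897, coefficient = 4
x_4 = 2.3333, f(x_4) = 10.312259, coefficient = 2
x_5 = 2.5417, f(x_5) = 12.700821, coefficient = 4
x_6 = 2.7500, f(x_6) = 15.642632, coefficient = 1

I ≈ (0.208333/3) × 160.719250 = 11.161059
Exact value: 11.160943
Error: 0.000116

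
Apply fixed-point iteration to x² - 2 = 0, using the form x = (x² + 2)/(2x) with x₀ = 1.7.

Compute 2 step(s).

Equation: x² - 2 = 0
Fixed-point form: x = (x² + 2)/(2x)
x₀ = 1.7

x_1 = g(1.700000) = 1.438235
x_2 = g(1.438235) = 1.414414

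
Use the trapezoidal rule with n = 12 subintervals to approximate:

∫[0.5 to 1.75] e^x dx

f(x) = e^x
a = 0.5, b = 1.75, n = 12
h = (b - a)/n = 0.104167

Trapezoidal rule: (h/2)[f(x₀) + 2f(x₁) + 2f(x₂) + ... + f(xₙ)]

x_0 = 0.5000, f(x_0) = 1.648721, coefficient = 1
x_1 = 0.6042, f(x_1) = 1.829727, coefficient = 2
x_2 = 0.7083, f(x_2) = 2.030604, coefficient = 2
x_3 = 0.8125, f(x_3) = 2.253535, coefficient = 2
x_4 = 0.9167, f(x_4) = 2.500940, coefficient = 2
x_5 = 1.0208, f(x_5) = 2.775507, coefficient = 2
x_6 = 1.1250, f(x_6) = 3.080217, coefficient = 2
x_7 = 1.2292, f(x_7) = 3.418380, coefficient = 2
x_8 = 1.3333, f(x_8) = 3.793668, coefficient = 2
x_9 = 1.4375, f(x_9) = 4.210157, coefficient = 2
x_10 = 1.5417, f(x_10) = 4.672371, coefficient = 2
x_11 = 1.6458, f(x_11) = 5.185329, coefficient = 2
x_12 = 1.7500, f(x_12) = 5.754603, coefficient = 1

I ≈ (0.104167/2) × 78.904193 = 4.109593
Exact value: 4.105881
Error: 0.003712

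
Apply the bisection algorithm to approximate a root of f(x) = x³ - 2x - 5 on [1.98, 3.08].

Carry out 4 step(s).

f(x) = x³ - 2x - 5
Initial interval: [1.98, 3.08]

Iteration 1:
  c_1 = (1.980000 + 3.080000)/2 = 2.530000
  f(c_1) = f(2.530000) = 6.134277
  f(a) × f(c) < 0, new interval: [1.980000, 2.530000]
Iteration 2:
  c_2 = (1.980000 + 2.530000)/2 = 2.255000
  f(c_2) = f(2.255000) = 1.956731
  f(a) × f(c) < 0, new interval: [1.980000, 2.255000]
Iteration 3:
  c_3 = (1.980000 + 2.255000)/2 = 2.117500
  f(c_3) = f(2.117500) = 0.259460
  f(a) × f(c) < 0, new interval: [1.980000, 2.117500]
Iteration 4:
  c_4 = (1.980000 + 2.117500)/2 = 2.048750
  f(c_4) = f(2.048750) = -0.498125
  f(a) × f(c) ≥ 0, new interval: [2.048750, 2.117500]

After 4 iteration(s), the approximation is c_4 = 2.048750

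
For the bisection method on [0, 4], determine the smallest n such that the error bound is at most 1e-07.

We need (b-a)/2^n ≤ 1e-07
(4 - 0)/2^n ≤ 1e-07
4/2^n ≤ 1e-07
2^n ≥ 40000000
n ≥ log₂(40000000) = 25.25
n ≥ 26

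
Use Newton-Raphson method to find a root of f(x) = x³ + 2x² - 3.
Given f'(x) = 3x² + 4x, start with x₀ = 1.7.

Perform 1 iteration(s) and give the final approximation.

f(x) = x³ + 2x² - 3
f'(x) = 3x² + 4x
x₀ = 1.7

Newton-Raphson formula: x_{n+1} = x_n - f(x_n)/f'(x_n)

Iteration 1:
  f(1.700000) = 7.693000
  f'(1.700000) = 15.470000
  x_1 = 1.700000 - 7.693000/15.470000 = 1.202715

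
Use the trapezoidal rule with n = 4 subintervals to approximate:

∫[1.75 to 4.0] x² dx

f(x) = x²
a = 1.75, b = 4.0, n = 4
h = (b - a)/n = 0.562500

Trapezoidal rule: (h/2)[f(x₀) + 2f(x₁) + 2f(x₂) + ... + f(xₙ)]

x_0 = 1.7500, f(x_0) = 3.062500, coefficient = 1
x_1 = 2.3125, f(x_1) = 5.347656, coefficient = 2
x_2 = 2.8750, f(x_2) = 8.265625, coefficient = 2
x_3 = 3.4375, f(x_3) = 11.816406, coefficient = 2
x_4 = 4.0000, f(x_4) = 16.000000, coefficient = 1

I ≈ (0.562500/2) × 69.921875 = 19.665527
Exact value: 19.546875
Error: 0.118652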